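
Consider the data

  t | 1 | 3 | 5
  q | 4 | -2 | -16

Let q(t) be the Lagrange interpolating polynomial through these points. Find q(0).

4

L_0(0) = (-3)·(-5)/[(-2)·(-4)] = 15/8
L_1(0) = (-1)·(-5)/[(2)·(-2)] = -5/4
L_2(0) = (-1)·(-3)/[(4)·(2)] = 3/8
Sum: 4·(15/8) + (-2)·(-5/4) + (-16)·(3/8) = 4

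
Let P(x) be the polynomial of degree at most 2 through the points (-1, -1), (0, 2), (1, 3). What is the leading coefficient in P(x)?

L_0(x) = x(x - 1) / [2] = (1/2)x^2 - (1/2)x
L_1(x) = (x + 1)(x - 1) / [-1] = -x^2 + 1
L_2(x) = (x + 1)x / [2] = (1/2)x^2 + (1/2)x
P(x) = (-1)·L_0 + 2·L_1 + 3·L_2
Only the coefficient of x^2 is needed; take it from each L_i and combine:
(-1)·(1/2) + 2·(-1) + 3·(1/2) = -1

-1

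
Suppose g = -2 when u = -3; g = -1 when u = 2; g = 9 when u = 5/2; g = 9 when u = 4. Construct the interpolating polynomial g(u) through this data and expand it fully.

g(u) = -(68/35)u^3 + (228/35)u^2 + (711/35)u - 365/7

Build the Lagrange basis polynomials:
L_0(u) = (u - 2)(u - 5/2)(u - 4) / [-385/2] = -(2/385)u^3 + (17/385)u^2 - (46/385)u + 8/77
L_1(u) = (u + 3)(u - 5/2)(u - 4) / [5] = (1/5)u^3 - (7/10)u^2 - (19/10)u + 6
L_2(u) = (u + 3)(u - 2)(u - 4) / [-33/8] = -(8/33)u^3 + (8/11)u^2 + (80/33)u - 64/11
L_3(u) = (u + 3)(u - 2)(u - 5/2) / [21] = (1/21)u^3 - (1/14)u^2 - (17/42)u + 5/7
g(u) = (-2)·L_0 + (-1)·L_1 + 9·L_2 + 9·L_3
  (-2)·L_0(u) = (4/385)u^3 - (34/385)u^2 + (92/385)u - 16/77
  (-1)·L_1(u) = -(1/5)u^3 + (7/10)u^2 + (19/10)u - 6
  9·L_2(u) = -(24/11)u^3 + (72/11)u^2 + (240/11)u - 576/11
  9·L_3(u) = (3/7)u^3 - (9/14)u^2 - (51/14)u + 45/7
Adding term by term: -(68/35)u^3 + (228/35)u^2 + (711/35)u - 365/7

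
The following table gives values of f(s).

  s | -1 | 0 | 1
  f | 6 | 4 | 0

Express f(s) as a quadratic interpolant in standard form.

Build the Lagrange basis polynomials:
L_0(s) = s(s - 1) / [2] = (1/2)s^2 - (1/2)s
L_1(s) = (s + 1)(s - 1) / [-1] = -s^2 + 1
L_2(s) = (s + 1)s / [2] = (1/2)s^2 + (1/2)s
f(s) = 6·L_0 + 4·L_1 + 0·L_2
  6·L_0(s) = 3s^2 - 3s
  4·L_1(s) = -4s^2 + 4
  0·L_2(s) = 0
Adding term by term: -s^2 - 3s + 4

f(s) = -s^2 - 3s + 4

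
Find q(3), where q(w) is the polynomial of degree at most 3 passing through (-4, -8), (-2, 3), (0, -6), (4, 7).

-463/64

L_0(3) = (5)·(3)·(-1)/[(-2)·(-4)·(-8)] = 15/64
L_1(3) = (7)·(3)·(-1)/[(2)·(-2)·(-6)] = -7/8
L_2(3) = (7)·(5)·(-1)/[(4)·(2)·(-4)] = 35/32
L_3(3) = (7)·(5)·(3)/[(8)·(6)·(4)] = 35/64
Sum: (-8)·(15/64) + 3·(-7/8) + (-6)·(35/32) + 7·(35/64) = -463/64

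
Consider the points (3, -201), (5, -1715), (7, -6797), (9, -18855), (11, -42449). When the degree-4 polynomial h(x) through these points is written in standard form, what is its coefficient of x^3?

1

L_0(x) = (x - 5)(x - 7)(x - 9)(x - 11) / [384] = (1/384)x^4 - (1/12)x^3 + (187/192)x^2 - (59/12)x + 1155/128
L_1(x) = (x - 3)(x - 7)(x - 9)(x - 11) / [-96] = -(1/96)x^4 + (5/16)x^3 - (10/3)x^2 + (235/16)x - 693/32
L_2(x) = (x - 3)(x - 5)(x - 9)(x - 11) / [64] = (1/64)x^4 - (7/16)x^3 + (137/32)x^2 - (273/16)x + 1485/64
L_3(x) = (x - 3)(x - 5)(x - 7)(x - 11) / [-96] = -(1/96)x^4 + (13/48)x^3 - (59/24)x^2 + (443/48)x - 385/32
L_4(x) = (x - 3)(x - 5)(x - 7)(x - 9) / [384] = (1/384)x^4 - (1/16)x^3 + (103/192)x^2 - (31/16)x + 315/128
h(x) = (-201)·L_0 + (-1715)·L_1 + (-6797)·L_2 + (-18855)·L_3 + (-42449)·L_4
Only the coefficient of x^3 is needed; take it from each L_i and combine:
(-201)·(-1/12) + (-1715)·(5/16) + (-6797)·(-7/16) + (-18855)·(13/48) + (-42449)·(-1/16) = 1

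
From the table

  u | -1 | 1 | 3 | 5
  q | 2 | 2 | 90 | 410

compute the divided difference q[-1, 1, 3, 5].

3

q[-1,1] = (2 - 2) / (1 - (-1)) = 0
q[1,3] = (90 - 2) / (3 - 1) = 44
q[3,5] = (410 - 90) / (5 - 3) = 160
q[-1,1,3] = (44 - 0) / (3 - (-1)) = 11
q[1,3,5] = (160 - 44) / (5 - 1) = 29
q[-1,1,3,5] = (29 - 11) / (5 - (-1)) = 3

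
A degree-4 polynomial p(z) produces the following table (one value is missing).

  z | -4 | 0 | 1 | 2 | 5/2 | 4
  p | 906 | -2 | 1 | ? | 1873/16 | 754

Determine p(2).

The 5 known values determine p uniquely (degree ≤ 4).
L_0(2) = (2)·(1)·(-1/2)·(-2)/[(-4)·(-5)·(-13/2)·(-8)] = 1/520
L_1(2) = (6)·(1)·(-1/2)·(-2)/[(4)·(-1)·(-5/2)·(-4)] = -3/20
L_2(2) = (6)·(2)·(-1/2)·(-2)/[(5)·(1)·(-3/2)·(-3)] = 8/15
L_3(2) = (6)·(2)·(1)·(-2)/[(13/2)·(5/2)·(3/2)·(-3/2)] = 128/195
L_4(2) = (6)·(2)·(1)·(-1/2)/[(8)·(4)·(3)·(3/2)] = -1/24
Sum: 906·(1/520) + (-2)·(-3/20) + 1·(8/15) + 1873/16·(128/195) + 754·(-1/24) = 48

48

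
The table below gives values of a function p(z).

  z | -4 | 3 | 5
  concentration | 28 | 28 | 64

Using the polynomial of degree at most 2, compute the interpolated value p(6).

Using Newton's divided-difference form:
p[-4,3] = (28 - 28) / (3 - (-4)) = 0
p[3,5] = (64 - 28) / (5 - 3) = 18
p[-4,3,5] = (18 - 0) / (5 - (-4)) = 2
p(6) = 28 + 0·(10) + 2·(10)·(3) = 88

88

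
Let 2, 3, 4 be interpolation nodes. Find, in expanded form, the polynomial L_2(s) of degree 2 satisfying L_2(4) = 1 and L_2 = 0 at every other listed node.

L_2(s) = (1/2)s^2 - (5/2)s + 3

L_2(s) = (s - 2)(s - 3) / [(2)·(1)]
       = (s^2 - 5s + 6) / (2)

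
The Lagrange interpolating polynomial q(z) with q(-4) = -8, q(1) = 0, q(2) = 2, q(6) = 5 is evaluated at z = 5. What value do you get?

269/50

L_0(5) = (4)·(3)·(-1)/[(-5)·(-6)·(-10)] = 1/25
L_1(5) = (9)·(3)·(-1)/[(5)·(-1)·(-5)] = -27/25
L_2(5) = (9)·(4)·(-1)/[(6)·(1)·(-4)] = 3/2
L_3(5) = (9)·(4)·(3)/[(10)·(5)·(4)] = 27/50
Sum: (-8)·(1/25) + 0 + 2·(3/2) + 5·(27/50) = 269/50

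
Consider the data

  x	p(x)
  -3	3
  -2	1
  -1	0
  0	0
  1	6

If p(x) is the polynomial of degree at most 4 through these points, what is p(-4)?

11

Using Newton's divided-difference form:
p[-3,-2] = (1 - 3) / (-2 - (-3)) = -2
p[-2,-1] = (0 - 1) / (-1 - (-2)) = -1
p[-1,0] = (0 - 0) / (0 - (-1)) = 0
p[0,1] = (6 - 0) / (1 - 0) = 6
p[-3,-2,-1] = (-1 - (-2)) / (-1 - (-3)) = 1/2
p[-2,-1,0] = (0 - (-1)) / (0 - (-2)) = 1/2
p[-1,0,1] = (6 - 0) / (1 - (-1)) = 3
p[-3,-2,-1,0] = (1/2 - 1/2) / (0 - (-3)) = 0
p[-2,-1,0,1] = (3 - 1/2) / (1 - (-2)) = 5/6
p[-3,-2,-1,0,1] = (5/6 - 0) / (1 - (-3)) = 5/24
p(-4) = 3 + (-2)·(-1) + (1/2)·(-1)·(-2) + 0·(-1)·(-2)·(-3) + (5/24)·(-1)·(-2)·(-3)·(-4) = 11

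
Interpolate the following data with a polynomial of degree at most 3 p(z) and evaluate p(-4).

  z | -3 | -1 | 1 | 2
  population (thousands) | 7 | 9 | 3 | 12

Using Newton's divided-difference form:
p[-3,-1] = (9 - 7) / (-1 - (-3)) = 1
p[-1,1] = (3 - 9) / (1 - (-1)) = -3
p[1,2] = (12 - 3) / (2 - 1) = 9
p[-3,-1,1] = (-3 - 1) / (1 - (-3)) = -1
p[-1,1,2] = (9 - (-3)) / (2 - (-1)) = 4
p[-3,-1,1,2] = (4 - (-1)) / (2 - (-3)) = 1
p(-4) = 7 + 1·(-1) + (-1)·(-1)·(-3) + 1·(-1)·(-3)·(-5) = -12

-12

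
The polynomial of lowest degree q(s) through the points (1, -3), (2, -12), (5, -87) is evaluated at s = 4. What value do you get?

Using Newton's divided-difference form:
q[1,2] = (-12 - (-3)) / (2 - 1) = -9
q[2,5] = (-87 - (-12)) / (5 - 2) = -25
q[1,2,5] = (-25 - (-9)) / (5 - 1) = -4
q(4) = -3 + (-9)·(3) + (-4)·(3)·(2) = -54

-54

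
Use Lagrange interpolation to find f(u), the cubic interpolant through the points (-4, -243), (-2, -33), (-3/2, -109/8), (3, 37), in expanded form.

Build the Lagrange basis polynomials:
L_0(u) = (u + 2)(u + 3/2)(u - 3) / [-35] = -(1/35)u^3 - (1/70)u^2 + (3/14)u + 9/35
L_1(u) = (u + 4)(u + 3/2)(u - 3) / [5] = (1/5)u^3 + (1/2)u^2 - (21/10)u - 18/5
L_2(u) = (u + 4)(u + 2)(u - 3) / [-45/8] = -(8/45)u^3 - (8/15)u^2 + (16/9)u + 64/15
L_3(u) = (u + 4)(u + 2)(u + 3/2) / [315/2] = (2/315)u^3 + (1/21)u^2 + (34/315)u + 8/105
f(u) = (-243)·L_0 + (-33)·L_1 + (-109/8)·L_2 + 37·L_3
  (-243)·L_0(u) = (243/35)u^3 + (243/70)u^2 - (729/14)u - 2187/35
  (-33)·L_1(u) = -(33/5)u^3 - (33/2)u^2 + (693/10)u + 594/5
  (-109/8)·L_2(u) = (109/45)u^3 + (109/15)u^2 - (218/9)u - 872/15
  37·L_3(u) = (74/315)u^3 + (37/21)u^2 + (1258/315)u + 296/105
Adding term by term: 3u^3 - 4u^2 - 3u + 1

f(u) = 3u^3 - 4u^2 - 3u + 1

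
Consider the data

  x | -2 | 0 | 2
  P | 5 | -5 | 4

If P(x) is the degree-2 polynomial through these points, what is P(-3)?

137/8

L_0(-3) = (-3)·(-5)/[(-2)·(-4)] = 15/8
L_1(-3) = (-1)·(-5)/[(2)·(-2)] = -5/4
L_2(-3) = (-1)·(-3)/[(4)·(2)] = 3/8
Sum: 5·(15/8) + (-5)·(-5/4) + 4·(3/8) = 137/8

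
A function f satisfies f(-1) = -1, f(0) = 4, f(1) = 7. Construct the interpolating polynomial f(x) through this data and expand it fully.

f(x) = -x^2 + 4x + 4

L_0(x) = x(x - 1) / [2] = (1/2)x^2 - (1/2)x
L_1(x) = (x + 1)(x - 1) / [-1] = -x^2 + 1
L_2(x) = (x + 1)x / [2] = (1/2)x^2 + (1/2)x
f(x) = (-1)·L_0 + 4·L_1 + 7·L_2
  (-1)·L_0(x) = -(1/2)x^2 + (1/2)x
  4·L_1(x) = -4x^2 + 4
  7·L_2(x) = (7/2)x^2 + (7/2)x
Adding term by term: -x^2 + 4x + 4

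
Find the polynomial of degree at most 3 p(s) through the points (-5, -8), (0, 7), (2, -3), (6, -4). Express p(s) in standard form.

Build the Lagrange basis polynomials:
L_0(s) = s(s - 2)(s - 6) / [-385] = -(1/385)s^3 + (8/385)s^2 - (12/385)s
L_1(s) = (s + 5)(s - 2)(s - 6) / [60] = (1/60)s^3 - (1/20)s^2 - (7/15)s + 1
L_2(s) = (s + 5)s(s - 6) / [-56] = -(1/56)s^3 + (1/56)s^2 + (15/28)s
L_3(s) = (s + 5)s(s - 2) / [264] = (1/264)s^3 + (1/88)s^2 - (5/132)s
p(s) = (-8)·L_0 + 7·L_1 + (-3)·L_2 + (-4)·L_3
  (-8)·L_0(s) = (8/385)s^3 - (64/385)s^2 + (96/385)s
  7·L_1(s) = (7/60)s^3 - (7/20)s^2 - (49/15)s + 7
  (-3)·L_2(s) = (3/56)s^3 - (3/56)s^2 - (45/28)s
  (-4)·L_3(s) = -(1/66)s^3 - (1/22)s^2 + (5/33)s
Adding term by term: (325/1848)s^3 - (379/616)s^2 - (4133/924)s + 7

p(s) = (325/1848)s^3 - (379/616)s^2 - (4133/924)s + 7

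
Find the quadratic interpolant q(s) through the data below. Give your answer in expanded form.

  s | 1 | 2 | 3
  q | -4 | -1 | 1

Build the Lagrange basis polynomials:
L_0(s) = (s - 2)(s - 3) / [2] = (1/2)s^2 - (5/2)s + 3
L_1(s) = (s - 1)(s - 3) / [-1] = -s^2 + 4s - 3
L_2(s) = (s - 1)(s - 2) / [2] = (1/2)s^2 - (3/2)s + 1
q(s) = (-4)·L_0 + (-1)·L_1 + 1·L_2
  (-4)·L_0(s) = -2s^2 + 10s - 12
  (-1)·L_1(s) = s^2 - 4s + 3
  1·L_2(s) = (1/2)s^2 - (3/2)s + 1
Adding term by term: -(1/2)s^2 + (9/2)s - 8

q(s) = -(1/2)s^2 + (9/2)s - 8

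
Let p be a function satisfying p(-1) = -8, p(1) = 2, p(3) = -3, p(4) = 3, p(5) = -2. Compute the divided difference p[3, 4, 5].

p[3,4] = (3 - (-3)) / (4 - 3) = 6
p[4,5] = (-2 - 3) / (5 - 4) = -5
p[3,4,5] = (-5 - 6) / (5 - 3) = -11/2

-11/2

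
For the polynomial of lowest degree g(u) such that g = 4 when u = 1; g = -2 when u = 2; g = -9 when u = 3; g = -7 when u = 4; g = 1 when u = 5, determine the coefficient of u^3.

85/12

L_0(u) = (u - 2)(u - 3)(u - 4)(u - 5) / [24] = (1/24)u^4 - (7/12)u^3 + (71/24)u^2 - (77/12)u + 5
L_1(u) = (u - 1)(u - 3)(u - 4)(u - 5) / [-6] = -(1/6)u^4 + (13/6)u^3 - (59/6)u^2 + (107/6)u - 10
L_2(u) = (u - 1)(u - 2)(u - 4)(u - 5) / [4] = (1/4)u^4 - 3u^3 + (49/4)u^2 - (39/2)u + 10
L_3(u) = (u - 1)(u - 2)(u - 3)(u - 5) / [-6] = -(1/6)u^4 + (11/6)u^3 - (41/6)u^2 + (61/6)u - 5
L_4(u) = (u - 1)(u - 2)(u - 3)(u - 4) / [24] = (1/24)u^4 - (5/12)u^3 + (35/24)u^2 - (25/12)u + 1
g(u) = 4·L_0 + (-2)·L_1 + (-9)·L_2 + (-7)·L_3 + 1·L_4
Only the coefficient of u^3 is needed; take it from each L_i and combine:
4·(-7/12) + (-2)·(13/6) + (-9)·(-3) + (-7)·(11/6) + 1·(-5/12) = 85/12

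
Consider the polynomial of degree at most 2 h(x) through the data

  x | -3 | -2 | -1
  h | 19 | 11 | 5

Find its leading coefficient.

Build the Lagrange basis polynomials:
L_0(x) = (x + 2)(x + 1) / [2] = (1/2)x^2 + (3/2)x + 1
L_1(x) = (x + 3)(x + 1) / [-1] = -x^2 - 4x - 3
L_2(x) = (x + 3)(x + 2) / [2] = (1/2)x^2 + (5/2)x + 3
h(x) = 19·L_0 + 11·L_1 + 5·L_2
Only the coefficient of x^2 is needed; take it from each L_i and combine:
19·(1/2) + 11·(-1) + 5·(1/2) = 1

1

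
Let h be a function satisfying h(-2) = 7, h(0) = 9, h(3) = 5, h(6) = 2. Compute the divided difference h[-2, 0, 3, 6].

47/720

h[-2,0] = (9 - 7) / (0 - (-2)) = 1
h[0,3] = (5 - 9) / (3 - 0) = -4/3
h[3,6] = (2 - 5) / (6 - 3) = -1
h[-2,0,3] = (-4/3 - 1) / (3 - (-2)) = -7/15
h[0,3,6] = (-1 - (-4/3)) / (6 - 0) = 1/18
h[-2,0,3,6] = (1/18 - (-7/15)) / (6 - (-2)) = 47/720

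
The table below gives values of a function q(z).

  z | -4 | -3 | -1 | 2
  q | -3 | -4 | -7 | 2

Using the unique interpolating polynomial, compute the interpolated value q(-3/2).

L_0(-3/2) = (3/2)·(-1/2)·(-7/2)/[(-1)·(-3)·(-6)] = -7/48
L_1(-3/2) = (5/2)·(-1/2)·(-7/2)/[(1)·(-2)·(-5)] = 7/16
L_2(-3/2) = (5/2)·(3/2)·(-7/2)/[(3)·(2)·(-3)] = 35/48
L_3(-3/2) = (5/2)·(3/2)·(-1/2)/[(6)·(5)·(3)] = -1/48
Sum: (-3)·(-7/48) + (-4)·(7/16) + (-7)·(35/48) + 2·(-1/48) = -155/24

-155/24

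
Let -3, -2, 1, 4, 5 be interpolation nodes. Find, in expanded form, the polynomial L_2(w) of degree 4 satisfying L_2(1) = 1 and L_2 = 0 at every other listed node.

L_2(w) = (w + 3)(w + 2)(w - 4)(w - 5) / [(4)·(3)·(-3)·(-4)]
       = (w^4 - 4w^3 - 19w^2 + 46w + 120) / (144)

L_2(w) = (1/144)w^4 - (1/36)w^3 - (19/144)w^2 + (23/72)w + 5/6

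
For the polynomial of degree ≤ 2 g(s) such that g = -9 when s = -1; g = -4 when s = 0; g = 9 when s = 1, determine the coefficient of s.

Build the Lagrange basis polynomials:
L_0(s) = s(s - 1) / [2] = (1/2)s^2 - (1/2)s
L_1(s) = (s + 1)(s - 1) / [-1] = -s^2 + 1
L_2(s) = (s + 1)s / [2] = (1/2)s^2 + (1/2)s
g(s) = (-9)·L_0 + (-4)·L_1 + 9·L_2
Only the coefficient of s is needed; take it from each L_i and combine:
(-9)·(-1/2) + (-4)·(0) + 9·(1/2) = 9

9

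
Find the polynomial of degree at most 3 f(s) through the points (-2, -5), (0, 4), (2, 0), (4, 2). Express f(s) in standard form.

f(s) = (19/48)s^3 - (13/8)s^2 - (1/3)s + 4

L_0(s) = s(s - 2)(s - 4) / [-48] = -(1/48)s^3 + (1/8)s^2 - (1/6)s
L_1(s) = (s + 2)(s - 2)(s - 4) / [16] = (1/16)s^3 - (1/4)s^2 - (1/4)s + 1
L_2(s) = (s + 2)s(s - 4) / [-16] = -(1/16)s^3 + (1/8)s^2 + (1/2)s
L_3(s) = (s + 2)s(s - 2) / [48] = (1/48)s^3 - (1/12)s
f(s) = (-5)·L_0 + 4·L_1 + 0·L_2 + 2·L_3
  (-5)·L_0(s) = (5/48)s^3 - (5/8)s^2 + (5/6)s
  4·L_1(s) = (1/4)s^3 - s^2 - s + 4
  0·L_2(s) = 0
  2·L_3(s) = (1/24)s^3 - (1/6)s
Adding term by term: (19/48)s^3 - (13/8)s^2 - (1/3)s + 4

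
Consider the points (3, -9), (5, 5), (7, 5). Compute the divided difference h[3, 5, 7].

h[3,5] = (5 - (-9)) / (5 - 3) = 7
h[5,7] = (5 - 5) / (7 - 5) = 0
h[3,5,7] = (0 - 7) / (7 - 3) = -7/4

-7/4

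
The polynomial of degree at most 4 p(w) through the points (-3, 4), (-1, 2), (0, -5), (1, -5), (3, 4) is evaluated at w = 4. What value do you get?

Evaluate each Lagrange basis at w = 4:
L_0(4) = (5)·(4)·(3)·(1)/[(-2)·(-3)·(-4)·(-6)] = 5/12
L_1(4) = (7)·(4)·(3)·(1)/[(2)·(-1)·(-2)·(-4)] = -21/4
L_2(4) = (7)·(5)·(3)·(1)/[(3)·(1)·(-1)·(-3)] = 35/3
L_3(4) = (7)·(5)·(4)·(1)/[(4)·(2)·(1)·(-2)] = -35/4
L_4(4) = (7)·(5)·(4)·(3)/[(6)·(4)·(3)·(2)] = 35/12
Sum: 4·(5/12) + 2·(-21/4) + (-5)·(35/3) + (-5)·(-35/4) + 4·(35/12) = -47/4

-47/4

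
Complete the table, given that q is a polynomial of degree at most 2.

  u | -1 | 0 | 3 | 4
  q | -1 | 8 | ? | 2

The 3 known values determine q uniquely (degree ≤ 2).
Evaluate each Lagrange basis at u = 3:
L_0(3) = (3)·(-1)/[(-1)·(-5)] = -3/5
L_1(3) = (4)·(-1)/[(1)·(-4)] = 1
L_2(3) = (4)·(3)/[(5)·(4)] = 3/5
Sum: (-1)·(-3/5) + 8·(1) + 2·(3/5) = 49/5

49/5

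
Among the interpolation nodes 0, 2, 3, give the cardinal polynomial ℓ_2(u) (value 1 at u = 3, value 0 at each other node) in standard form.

ℓ_2(u) = u(u - 2) / [(3)·(1)]
       = (u^2 - 2u) / (3)

ℓ_2(u) = (1/3)u^2 - (2/3)u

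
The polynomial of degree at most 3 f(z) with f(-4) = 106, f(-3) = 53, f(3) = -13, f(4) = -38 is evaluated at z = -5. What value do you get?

L_0(-5) = (-2)·(-8)·(-9)/[(-1)·(-7)·(-8)] = 18/7
L_1(-5) = (-1)·(-8)·(-9)/[(1)·(-6)·(-7)] = -12/7
L_2(-5) = (-1)·(-2)·(-9)/[(7)·(6)·(-1)] = 3/7
L_3(-5) = (-1)·(-2)·(-8)/[(8)·(7)·(1)] = -2/7
Sum: 106·(18/7) + 53·(-12/7) + (-13)·(3/7) + (-38)·(-2/7) = 187

187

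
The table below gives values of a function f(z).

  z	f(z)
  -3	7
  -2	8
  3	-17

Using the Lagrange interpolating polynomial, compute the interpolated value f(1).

-1

L_0(1) = (3)·(-2)/[(-1)·(-6)] = -1
L_1(1) = (4)·(-2)/[(1)·(-5)] = 8/5
L_2(1) = (4)·(3)/[(6)·(5)] = 2/5
Sum: 7·(-1) + 8·(8/5) + (-17)·(2/5) = -1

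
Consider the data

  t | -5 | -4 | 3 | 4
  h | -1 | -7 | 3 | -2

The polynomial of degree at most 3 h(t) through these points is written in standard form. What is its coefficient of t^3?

The leading coefficient equals the top divided difference h[-5,-4,3,4].
h[-5,-4] = (-7 - (-1)) / (-4 - (-5)) = -6
h[-4,3] = (3 - (-7)) / (3 - (-4)) = 10/7
h[3,4] = (-2 - 3) / (4 - 3) = -5
h[-5,-4,3] = (10/7 - (-6)) / (3 - (-5)) = 13/14
h[-4,3,4] = (-5 - 10/7) / (4 - (-4)) = -45/56
h[-5,-4,3,4] = (-45/56 - 13/14) / (4 - (-5)) = -97/504

-97/504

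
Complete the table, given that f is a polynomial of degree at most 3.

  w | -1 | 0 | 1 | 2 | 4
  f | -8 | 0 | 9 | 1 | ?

The 4 known values determine f uniquely (degree ≤ 3).
L_0(4) = (4)·(3)·(2)/[(-1)·(-2)·(-3)] = -4
L_1(4) = (5)·(3)·(2)/[(1)·(-1)·(-2)] = 15
L_2(4) = (5)·(4)·(2)/[(2)·(1)·(-1)] = -20
L_3(4) = (5)·(4)·(3)/[(3)·(2)·(1)] = 10
Sum: (-8)·(-4) + 0 + 9·(-20) + 1·(10) = -138

-138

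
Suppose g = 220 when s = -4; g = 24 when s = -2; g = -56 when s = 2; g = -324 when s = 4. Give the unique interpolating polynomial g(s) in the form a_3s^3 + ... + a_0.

g(s) = -4s^3 - 3s^2 - 4s - 4

Build the Lagrange basis polynomials:
L_0(s) = (s + 2)(s - 2)(s - 4) / [-96] = -(1/96)s^3 + (1/24)s^2 + (1/24)s - 1/6
L_1(s) = (s + 4)(s - 2)(s - 4) / [48] = (1/48)s^3 - (1/24)s^2 - (1/3)s + 2/3
L_2(s) = (s + 4)(s + 2)(s - 4) / [-48] = -(1/48)s^3 - (1/24)s^2 + (1/3)s + 2/3
L_3(s) = (s + 4)(s + 2)(s - 2) / [96] = (1/96)s^3 + (1/24)s^2 - (1/24)s - 1/6
g(s) = 220·L_0 + 24·L_1 + (-56)·L_2 + (-324)·L_3
  220·L_0(s) = -(55/24)s^3 + (55/6)s^2 + (55/6)s - 110/3
  24·L_1(s) = (1/2)s^3 - s^2 - 8s + 16
  (-56)·L_2(s) = (7/6)s^3 + (7/3)s^2 - (56/3)s - 112/3
  (-324)·L_3(s) = -(27/8)s^3 - (27/2)s^2 + (27/2)s + 54
Adding term by term: -4s^3 - 3s^2 - 4s - 4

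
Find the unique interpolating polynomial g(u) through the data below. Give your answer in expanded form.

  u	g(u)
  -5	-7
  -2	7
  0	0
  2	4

g(u) = (361/840)u^3 + (11/8)u^2 - (1037/420)u

Newton's divided differences:
g[-5,-2] = (7 - (-7)) / (-2 - (-5)) = 14/3
g[-2,0] = (0 - 7) / (0 - (-2)) = -7/2
g[0,2] = (4 - 0) / (2 - 0) = 2
g[-5,-2,0] = (-7/2 - 14/3) / (0 - (-5)) = -49/30
g[-2,0,2] = (2 - (-7/2)) / (2 - (-2)) = 11/8
g[-5,-2,0,2] = (11/8 - (-49/30)) / (2 - (-5)) = 361/840
g(u) = -7 + (14/3)·(u + 5) + (-49/30)·(u + 5)(u + 2) + (361/840)·(u + 5)(u + 2)u
Expanding: g(u) = (361/840)u^3 + (11/8)u^2 - (1037/420)u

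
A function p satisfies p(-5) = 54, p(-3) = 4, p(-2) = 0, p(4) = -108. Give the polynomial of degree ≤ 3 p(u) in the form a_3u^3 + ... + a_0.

p(u) = -u^3 - 3u^2 + 4

L_0(u) = (u + 3)(u + 2)(u - 4) / [-54] = -(1/54)u^3 - (1/54)u^2 + (7/27)u + 4/9
L_1(u) = (u + 5)(u + 2)(u - 4) / [14] = (1/14)u^3 + (3/14)u^2 - (9/7)u - 20/7
L_2(u) = (u + 5)(u + 3)(u - 4) / [-18] = -(1/18)u^3 - (2/9)u^2 + (17/18)u + 10/3
L_3(u) = (u + 5)(u + 3)(u + 2) / [378] = (1/378)u^3 + (5/189)u^2 + (31/378)u + 5/63
p(u) = 54·L_0 + 4·L_1 + 0·L_2 + (-108)·L_3
  54·L_0(u) = -u^3 - u^2 + 14u + 24
  4·L_1(u) = (2/7)u^3 + (6/7)u^2 - (36/7)u - 80/7
  0·L_2(u) = 0
  (-108)·L_3(u) = -(2/7)u^3 - (20/7)u^2 - (62/7)u - 60/7
Adding term by term: -u^3 - 3u^2 + 4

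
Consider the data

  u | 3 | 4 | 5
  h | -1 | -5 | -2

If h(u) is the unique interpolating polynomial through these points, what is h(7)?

Using Newton's divided-difference form:
h[3,4] = (-5 - (-1)) / (4 - 3) = -4
h[4,5] = (-2 - (-5)) / (5 - 4) = 3
h[3,4,5] = (3 - (-4)) / (5 - 3) = 7/2
h(7) = -1 + (-4)·(4) + (7/2)·(4)·(3) = 25

25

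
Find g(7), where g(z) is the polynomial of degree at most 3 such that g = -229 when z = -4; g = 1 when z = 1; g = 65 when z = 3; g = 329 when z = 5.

937

Using Newton's divided-difference form:
g[-4,1] = (1 - (-229)) / (1 - (-4)) = 46
g[1,3] = (65 - 1) / (3 - 1) = 32
g[3,5] = (329 - 65) / (5 - 3) = 132
g[-4,1,3] = (32 - 46) / (3 - (-4)) = -2
g[1,3,5] = (132 - 32) / (5 - 1) = 25
g[-4,1,3,5] = (25 - (-2)) / (5 - (-4)) = 3
g(7) = -229 + 46·(11) + (-2)·(11)·(6) + 3·(11)·(6)·(4) = 937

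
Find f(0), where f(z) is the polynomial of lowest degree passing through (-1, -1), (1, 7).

3

L_0(0) = (-1)/[(-2)] = 1/2
L_1(0) = (1)/[(2)] = 1/2
Sum: (-1)·(1/2) + 7·(1/2) = 3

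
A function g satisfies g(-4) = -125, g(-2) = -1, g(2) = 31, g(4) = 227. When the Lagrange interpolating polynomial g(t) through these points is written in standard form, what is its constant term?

3

Build the Lagrange basis polynomials:
L_0(t) = (t + 2)(t - 2)(t - 4) / [-96] = -(1/96)t^3 + (1/24)t^2 + (1/24)t - 1/6
L_1(t) = (t + 4)(t - 2)(t - 4) / [48] = (1/48)t^3 - (1/24)t^2 - (1/3)t + 2/3
L_2(t) = (t + 4)(t + 2)(t - 4) / [-48] = -(1/48)t^3 - (1/24)t^2 + (1/3)t + 2/3
L_3(t) = (t + 4)(t + 2)(t - 2) / [96] = (1/96)t^3 + (1/24)t^2 - (1/24)t - 1/6
g(t) = (-125)·L_0 + (-1)·L_1 + 31·L_2 + 227·L_3
Only the constant term is needed; take it from each L_i and combine:
(-125)·(-1/6) + (-1)·(2/3) + 31·(2/3) + 227·(-1/6) = 3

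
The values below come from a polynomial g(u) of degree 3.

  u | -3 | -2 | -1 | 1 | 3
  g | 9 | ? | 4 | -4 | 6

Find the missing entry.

The 4 known values determine g uniquely (degree ≤ 3).
L_0(-2) = (-1)·(-3)·(-5)/[(-2)·(-4)·(-6)] = 5/16
L_1(-2) = (1)·(-3)·(-5)/[(2)·(-2)·(-4)] = 15/16
L_2(-2) = (1)·(-1)·(-5)/[(4)·(2)·(-2)] = -5/16
L_3(-2) = (1)·(-1)·(-3)/[(6)·(4)·(2)] = 1/16
Sum: 9·(5/16) + 4·(15/16) + (-4)·(-5/16) + 6·(1/16) = 131/16

131/16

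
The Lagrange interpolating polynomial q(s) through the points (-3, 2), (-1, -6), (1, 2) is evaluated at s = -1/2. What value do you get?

-11/2

L_0(-1/2) = (1/2)·(-3/2)/[(-2)·(-4)] = -3/32
L_1(-1/2) = (5/2)·(-3/2)/[(2)·(-2)] = 15/16
L_2(-1/2) = (5/2)·(1/2)/[(4)·(2)] = 5/32
Sum: 2·(-3/32) + (-6)·(15/16) + 2·(5/32) = -11/2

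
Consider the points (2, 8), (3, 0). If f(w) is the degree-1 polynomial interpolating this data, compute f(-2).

40

L_0(-2) = (-5)/[(-1)] = 5
L_1(-2) = (-4)/[(1)] = -4
Sum: 8·(5) + 0 = 40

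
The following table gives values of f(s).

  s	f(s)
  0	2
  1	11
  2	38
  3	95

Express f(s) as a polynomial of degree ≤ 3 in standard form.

f(s) = 2s^3 + 3s^2 + 4s + 2

Build the Lagrange basis polynomials:
L_0(s) = (s - 1)(s - 2)(s - 3) / [-6] = -(1/6)s^3 + s^2 - (11/6)s + 1
L_1(s) = s(s - 2)(s - 3) / [2] = (1/2)s^3 - (5/2)s^2 + 3s
L_2(s) = s(s - 1)(s - 3) / [-2] = -(1/2)s^3 + 2s^2 - (3/2)s
L_3(s) = s(s - 1)(s - 2) / [6] = (1/6)s^3 - (1/2)s^2 + (1/3)s
f(s) = 2·L_0 + 11·L_1 + 38·L_2 + 95·L_3
  2·L_0(s) = -(1/3)s^3 + 2s^2 - (11/3)s + 2
  11·L_1(s) = (11/2)s^3 - (55/2)s^2 + 33s
  38·L_2(s) = -19s^3 + 76s^2 - 57s
  95·L_3(s) = (95/6)s^3 - (95/2)s^2 + (95/3)s
Adding term by term: 2s^3 + 3s^2 + 4s + 2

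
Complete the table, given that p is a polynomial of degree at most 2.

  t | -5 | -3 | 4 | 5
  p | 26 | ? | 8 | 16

The 3 known values determine p uniquely (degree ≤ 2).
Evaluate each Lagrange basis at t = -3:
L_0(-3) = (-7)·(-8)/[(-9)·(-10)] = 28/45
L_1(-3) = (2)·(-8)/[(9)·(-1)] = 16/9
L_2(-3) = (2)·(-7)/[(10)·(1)] = -7/5
Sum: 26·(28/45) + 8·(16/9) + 16·(-7/5) = 8

8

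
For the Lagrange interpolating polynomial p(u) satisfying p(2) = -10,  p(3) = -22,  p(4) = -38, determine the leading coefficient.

The leading coefficient equals the top divided difference p[2,3,4].
p[2,3] = (-22 - (-10)) / (3 - 2) = -12
p[3,4] = (-38 - (-22)) / (4 - 3) = -16
p[2,3,4] = (-16 - (-12)) / (4 - 2) = -2

-2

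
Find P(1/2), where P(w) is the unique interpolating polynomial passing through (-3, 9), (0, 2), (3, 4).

41/24

Using Newton's divided-difference form:
P[-3,0] = (2 - 9) / (0 - (-3)) = -7/3
P[0,3] = (4 - 2) / (3 - 0) = 2/3
P[-3,0,3] = (2/3 - (-7/3)) / (3 - (-3)) = 1/2
P(1/2) = 9 + (-7/3)·(7/2) + (1/2)·(7/2)·(1/2) = 41/24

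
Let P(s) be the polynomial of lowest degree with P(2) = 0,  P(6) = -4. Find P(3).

-1

Evaluate each Lagrange basis at s = 3:
L_0(3) = (-3)/[(-4)] = 3/4
L_1(3) = (1)/[(4)] = 1/4
Sum: 0 + (-4)·(1/4) = -1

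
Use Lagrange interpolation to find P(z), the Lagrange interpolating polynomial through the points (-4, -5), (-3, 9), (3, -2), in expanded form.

P(z) = -(95/42)z^2 - (11/6)z + 167/7

L_0(z) = (z + 3)(z - 3) / [7] = (1/7)z^2 - 9/7
L_1(z) = (z + 4)(z - 3) / [-6] = -(1/6)z^2 - (1/6)z + 2
L_2(z) = (z + 4)(z + 3) / [42] = (1/42)z^2 + (1/6)z + 2/7
P(z) = (-5)·L_0 + 9·L_1 + (-2)·L_2
  (-5)·L_0(z) = -(5/7)z^2 + 45/7
  9·L_1(z) = -(3/2)z^2 - (3/2)z + 18
  (-2)·L_2(z) = -(1/21)z^2 - (1/3)z - 4/7
Adding term by term: -(95/42)z^2 - (11/6)z + 167/7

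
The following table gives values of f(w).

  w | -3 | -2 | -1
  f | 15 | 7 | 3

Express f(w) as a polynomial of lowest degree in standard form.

Build the Lagrange basis polynomials:
L_0(w) = (w + 2)(w + 1) / [2] = (1/2)w^2 + (3/2)w + 1
L_1(w) = (w + 3)(w + 1) / [-1] = -w^2 - 4w - 3
L_2(w) = (w + 3)(w + 2) / [2] = (1/2)w^2 + (5/2)w + 3
f(w) = 15·L_0 + 7·L_1 + 3·L_2
  15·L_0(w) = (15/2)w^2 + (45/2)w + 15
  7·L_1(w) = -7w^2 - 28w - 21
  3·L_2(w) = (3/2)w^2 + (15/2)w + 9
Adding term by term: 2w^2 + 2w + 3

f(w) = 2w^2 + 2w + 3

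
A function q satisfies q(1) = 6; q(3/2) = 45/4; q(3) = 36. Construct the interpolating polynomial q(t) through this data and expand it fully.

L_0(t) = (t - 3/2)(t - 3) / [1] = t^2 - (9/2)t + 9/2
L_1(t) = (t - 1)(t - 3) / [-3/4] = -(4/3)t^2 + (16/3)t - 4
L_2(t) = (t - 1)(t - 3/2) / [3] = (1/3)t^2 - (5/6)t + 1/2
q(t) = 6·L_0 + (45/4)·L_1 + 36·L_2
  6·L_0(t) = 6t^2 - 27t + 27
  (45/4)·L_1(t) = -15t^2 + 60t - 45
  36·L_2(t) = 12t^2 - 30t + 18
Adding term by term: 3t^2 + 3t

q(t) = 3t^2 + 3t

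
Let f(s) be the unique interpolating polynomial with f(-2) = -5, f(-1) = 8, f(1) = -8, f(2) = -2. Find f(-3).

L_0(-3) = (-2)·(-4)·(-5)/[(-1)·(-3)·(-4)] = 10/3
L_1(-3) = (-1)·(-4)·(-5)/[(1)·(-2)·(-3)] = -10/3
L_2(-3) = (-1)·(-2)·(-5)/[(3)·(2)·(-1)] = 5/3
L_3(-3) = (-1)·(-2)·(-4)/[(4)·(3)·(1)] = -2/3
Sum: (-5)·(10/3) + 8·(-10/3) + (-8)·(5/3) + (-2)·(-2/3) = -166/3

-166/3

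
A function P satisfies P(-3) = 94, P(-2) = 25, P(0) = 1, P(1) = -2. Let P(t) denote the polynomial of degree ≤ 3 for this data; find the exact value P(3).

Evaluate each Lagrange basis at t = 3:
L_0(3) = (5)·(3)·(2)/[(-1)·(-3)·(-4)] = -5/2
L_1(3) = (6)·(3)·(2)/[(1)·(-2)·(-3)] = 6
L_2(3) = (6)·(5)·(2)/[(3)·(2)·(-1)] = -10
L_3(3) = (6)·(5)·(3)/[(4)·(3)·(1)] = 15/2
Sum: 94·(-5/2) + 25·(6) + 1·(-10) + (-2)·(15/2) = -110

-110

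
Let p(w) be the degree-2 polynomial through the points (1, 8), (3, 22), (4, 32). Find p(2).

14

L_0(2) = (-1)·(-2)/[(-2)·(-3)] = 1/3
L_1(2) = (1)·(-2)/[(2)·(-1)] = 1
L_2(2) = (1)·(-1)/[(3)·(1)] = -1/3
Sum: 8·(1/3) + 22·(1) + 32·(-1/3) = 14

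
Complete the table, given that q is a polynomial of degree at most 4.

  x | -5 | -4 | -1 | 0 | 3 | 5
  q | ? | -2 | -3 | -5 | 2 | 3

The 5 known values determine q uniquely (degree ≤ 4).
Evaluate each Lagrange basis at x = -5:
L_0(-5) = (-4)·(-5)·(-8)·(-10)/[(-3)·(-4)·(-7)·(-9)] = 400/189
L_1(-5) = (-1)·(-5)·(-8)·(-10)/[(3)·(-1)·(-4)·(-6)] = -50/9
L_2(-5) = (-1)·(-4)·(-8)·(-10)/[(4)·(1)·(-3)·(-5)] = 16/3
L_3(-5) = (-1)·(-4)·(-5)·(-10)/[(7)·(4)·(3)·(-2)] = -25/21
L_4(-5) = (-1)·(-4)·(-5)·(-8)/[(9)·(6)·(5)·(2)] = 8/27
Sum: (-2)·(400/189) + (-3)·(-50/9) + (-5)·(16/3) + 2·(-25/21) + 3·(8/27) = -2972/189

-2972/189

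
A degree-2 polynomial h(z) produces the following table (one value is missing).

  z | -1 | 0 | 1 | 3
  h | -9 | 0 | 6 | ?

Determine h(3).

The 3 known values determine h uniquely (degree ≤ 2).
Evaluate each Lagrange basis at z = 3:
L_0(3) = (3)·(2)/[(-1)·(-2)] = 3
L_1(3) = (4)·(2)/[(1)·(-1)] = -8
L_2(3) = (4)·(3)/[(2)·(1)] = 6
Sum: (-9)·(3) + 0 + 6·(6) = 9

9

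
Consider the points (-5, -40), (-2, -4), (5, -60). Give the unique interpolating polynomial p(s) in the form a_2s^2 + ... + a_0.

Build the Lagrange basis polynomials:
L_0(s) = (s + 2)(s - 5) / [30] = (1/30)s^2 - (1/10)s - 1/3
L_1(s) = (s + 5)(s - 5) / [-21] = -(1/21)s^2 + 25/21
L_2(s) = (s + 5)(s + 2) / [70] = (1/70)s^2 + (1/10)s + 1/7
p(s) = (-40)·L_0 + (-4)·L_1 + (-60)·L_2
  (-40)·L_0(s) = -(4/3)s^2 + 4s + 40/3
  (-4)·L_1(s) = (4/21)s^2 - 100/21
  (-60)·L_2(s) = -(6/7)s^2 - 6s - 60/7
Adding term by term: -2s^2 - 2s

p(s) = -2s^2 - 2s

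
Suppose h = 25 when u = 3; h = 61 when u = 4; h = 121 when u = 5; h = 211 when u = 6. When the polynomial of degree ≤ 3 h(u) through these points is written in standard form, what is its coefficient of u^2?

0

Build the Lagrange basis polynomials:
L_0(u) = (u - 4)(u - 5)(u - 6) / [-6] = -(1/6)u^3 + (5/2)u^2 - (37/3)u + 20
L_1(u) = (u - 3)(u - 5)(u - 6) / [2] = (1/2)u^3 - 7u^2 + (63/2)u - 45
L_2(u) = (u - 3)(u - 4)(u - 6) / [-2] = -(1/2)u^3 + (13/2)u^2 - 27u + 36
L_3(u) = (u - 3)(u - 4)(u - 5) / [6] = (1/6)u^3 - 2u^2 + (47/6)u - 10
h(u) = 25·L_0 + 61·L_1 + 121·L_2 + 211·L_3
Only the coefficient of u^2 is needed; take it from each L_i and combine:
25·(5/2) + 61·(-7) + 121·(13/2) + 211·(-2) = 0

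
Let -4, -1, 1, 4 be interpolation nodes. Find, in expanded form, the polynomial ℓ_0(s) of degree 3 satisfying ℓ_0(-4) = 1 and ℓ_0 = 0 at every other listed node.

ℓ_0(s) = -(1/120)s^3 + (1/30)s^2 + (1/120)s - 1/30

ℓ_0(s) = (s + 1)(s - 1)(s - 4) / [(-3)·(-5)·(-8)]
       = (s^3 - 4s^2 - s + 4) / (-120)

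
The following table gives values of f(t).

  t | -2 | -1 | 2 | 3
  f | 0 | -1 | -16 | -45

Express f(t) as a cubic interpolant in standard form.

L_0(t) = (t + 1)(t - 2)(t - 3) / [-20] = -(1/20)t^3 + (1/5)t^2 - (1/20)t - 3/10
L_1(t) = (t + 2)(t - 2)(t - 3) / [12] = (1/12)t^3 - (1/4)t^2 - (1/3)t + 1
L_2(t) = (t + 2)(t + 1)(t - 3) / [-12] = -(1/12)t^3 + (7/12)t + 1/2
L_3(t) = (t + 2)(t + 1)(t - 2) / [20] = (1/20)t^3 + (1/20)t^2 - (1/5)t - 1/5
f(t) = 0·L_0 + (-1)·L_1 + (-16)·L_2 + (-45)·L_3
  0·L_0(t) = 0
  (-1)·L_1(t) = -(1/12)t^3 + (1/4)t^2 + (1/3)t - 1
  (-16)·L_2(t) = (4/3)t^3 - (28/3)t - 8
  (-45)·L_3(t) = -(9/4)t^3 - (9/4)t^2 + 9t + 9
Adding term by term: -t^3 - 2t^2

f(t) = -t^3 - 2t^2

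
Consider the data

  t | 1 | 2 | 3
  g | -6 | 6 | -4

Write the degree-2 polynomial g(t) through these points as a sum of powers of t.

g(t) = -11t^2 + 45t - 40

Newton's divided differences:
g[1,2] = (6 - (-6)) / (2 - 1) = 12
g[2,3] = (-4 - 6) / (3 - 2) = -10
g[1,2,3] = (-10 - 12) / (3 - 1) = -11
g(t) = -6 + 12·(t - 1) + (-11)·(t - 1)(t - 2)
Expanding: g(t) = -11t^2 + 45t - 40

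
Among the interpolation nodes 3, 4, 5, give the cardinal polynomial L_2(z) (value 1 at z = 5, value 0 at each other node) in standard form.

L_2(z) = (1/2)z^2 - (7/2)z + 6

L_2(z) = (z - 3)(z - 4) / [(2)·(1)]
       = (z^2 - 7z + 12) / (2)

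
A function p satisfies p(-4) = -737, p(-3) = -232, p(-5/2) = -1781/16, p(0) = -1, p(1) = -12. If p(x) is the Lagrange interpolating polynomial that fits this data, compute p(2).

L_0(2) = (5)·(9/2)·(2)·(1)/[(-1)·(-3/2)·(-4)·(-5)] = 3/2
L_1(2) = (6)·(9/2)·(2)·(1)/[(1)·(-1/2)·(-3)·(-4)] = -9
L_2(2) = (6)·(5)·(2)·(1)/[(3/2)·(1/2)·(-5/2)·(-7/2)] = 64/7
L_3(2) = (6)·(5)·(9/2)·(1)/[(4)·(3)·(5/2)·(-1)] = -9/2
L_4(2) = (6)·(5)·(9/2)·(2)/[(5)·(4)·(7/2)·(1)] = 27/7
Sum: (-737)·(3/2) + (-232)·(-9) + (-1781/16)·(64/7) + (-1)·(-9/2) + (-12)·(27/7) = -77

-77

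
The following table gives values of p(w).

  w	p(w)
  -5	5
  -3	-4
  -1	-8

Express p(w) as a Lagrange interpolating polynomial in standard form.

p(w) = (5/8)w^2 + (1/2)w - 65/8

L_0(w) = (w + 3)(w + 1) / [8] = (1/8)w^2 + (1/2)w + 3/8
L_1(w) = (w + 5)(w + 1) / [-4] = -(1/4)w^2 - (3/2)w - 5/4
L_2(w) = (w + 5)(w + 3) / [8] = (1/8)w^2 + w + 15/8
p(w) = 5·L_0 + (-4)·L_1 + (-8)·L_2
  5·L_0(w) = (5/8)w^2 + (5/2)w + 15/8
  (-4)·L_1(w) = w^2 + 6w + 5
  (-8)·L_2(w) = -w^2 - 8w - 15
Adding term by term: (5/8)w^2 + (1/2)w - 65/8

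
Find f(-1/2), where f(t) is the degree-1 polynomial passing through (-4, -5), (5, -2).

-23/6

L_0(-1/2) = (-11/2)/[(-9)] = 11/18
L_1(-1/2) = (7/2)/[(9)] = 7/18
Sum: (-5)·(11/18) + (-2)·(7/18) = -23/6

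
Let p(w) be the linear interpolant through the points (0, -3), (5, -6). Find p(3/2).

-39/10

Evaluate each Lagrange basis at w = 3/2:
L_0(3/2) = (-7/2)/[(-5)] = 7/10
L_1(3/2) = (3/2)/[(5)] = 3/10
Sum: (-3)·(7/10) + (-6)·(3/10) = -39/10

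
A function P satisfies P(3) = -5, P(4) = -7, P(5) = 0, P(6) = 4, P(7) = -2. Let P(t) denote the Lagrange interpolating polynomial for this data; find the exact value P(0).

250

Evaluate each Lagrange basis at t = 0:
L_0(0) = (-4)·(-5)·(-6)·(-7)/[(-1)·(-2)·(-3)·(-4)] = 35
L_1(0) = (-3)·(-5)·(-6)·(-7)/[(1)·(-1)·(-2)·(-3)] = -105
L_2(0) = (-3)·(-4)·(-6)·(-7)/[(2)·(1)·(-1)·(-2)] = 126
L_3(0) = (-3)·(-4)·(-5)·(-7)/[(3)·(2)·(1)·(-1)] = -70
L_4(0) = (-3)·(-4)·(-5)·(-6)/[(4)·(3)·(2)·(1)] = 15
Sum: (-5)·(35) + (-7)·(-105) + 0 + 4·(-70) + (-2)·(15) = 250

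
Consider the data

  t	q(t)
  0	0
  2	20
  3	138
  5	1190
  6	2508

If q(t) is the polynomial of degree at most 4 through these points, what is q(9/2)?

L_0(9/2) = (5/2)·(3/2)·(-1/2)·(-3/2)/[(-2)·(-3)·(-5)·(-6)] = 1/64
L_1(9/2) = (9/2)·(3/2)·(-1/2)·(-3/2)/[(2)·(-1)·(-3)·(-4)] = -27/128
L_2(9/2) = (9/2)·(5/2)·(-1/2)·(-3/2)/[(3)·(1)·(-2)·(-3)] = 15/32
L_3(9/2) = (9/2)·(5/2)·(3/2)·(-3/2)/[(5)·(3)·(2)·(-1)] = 27/32
L_4(9/2) = (9/2)·(5/2)·(3/2)·(-1/2)/[(6)·(4)·(3)·(1)] = -15/128
Sum: 0 + 20·(-27/128) + 138·(15/32) + 1190·(27/32) + 2508·(-15/128) = 6165/8

6165/8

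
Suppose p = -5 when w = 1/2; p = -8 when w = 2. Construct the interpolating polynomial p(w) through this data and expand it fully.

p(w) = -2w - 4

L_0(w) = (w - 2) / [-3/2] = -(2/3)w + 4/3
L_1(w) = (w - 1/2) / [3/2] = (2/3)w - 1/3
p(w) = (-5)·L_0 + (-8)·L_1
  (-5)·L_0(w) = (10/3)w - 20/3
  (-8)·L_1(w) = -(16/3)w + 8/3
Adding term by term: -2w - 4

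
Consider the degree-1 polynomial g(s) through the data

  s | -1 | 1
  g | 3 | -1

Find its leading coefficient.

The leading coefficient equals the top divided difference g[-1,1].
g[-1,1] = (-1 - 3) / (1 - (-1)) = -2

-2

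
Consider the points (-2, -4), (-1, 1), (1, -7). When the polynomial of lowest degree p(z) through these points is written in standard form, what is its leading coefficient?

The leading coefficient equals the top divided difference p[-2,-1,1].
p[-2,-1] = (1 - (-4)) / (-1 - (-2)) = 5
p[-1,1] = (-7 - 1) / (1 - (-1)) = -4
p[-2,-1,1] = (-4 - 5) / (1 - (-2)) = -3

-3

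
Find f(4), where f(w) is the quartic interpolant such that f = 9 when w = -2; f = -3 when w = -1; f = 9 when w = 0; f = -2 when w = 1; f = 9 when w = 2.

737

Evaluate each Lagrange basis at w = 4:
L_0(4) = (5)·(4)·(3)·(2)/[(-1)·(-2)·(-3)·(-4)] = 5
L_1(4) = (6)·(4)·(3)·(2)/[(1)·(-1)·(-2)·(-3)] = -24
L_2(4) = (6)·(5)·(3)·(2)/[(2)·(1)·(-1)·(-2)] = 45
L_3(4) = (6)·(5)·(4)·(2)/[(3)·(2)·(1)·(-1)] = -40
L_4(4) = (6)·(5)·(4)·(3)/[(4)·(3)·(2)·(1)] = 15
Sum: 9·(5) + (-3)·(-24) + 9·(45) + (-2)·(-40) + 9·(15) = 737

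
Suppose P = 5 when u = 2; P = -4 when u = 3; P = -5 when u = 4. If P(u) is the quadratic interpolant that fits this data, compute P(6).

17

L_0(6) = (3)·(2)/[(-1)·(-2)] = 3
L_1(6) = (4)·(2)/[(1)·(-1)] = -8
L_2(6) = (4)·(3)/[(2)·(1)] = 6
Sum: 5·(3) + (-4)·(-8) + (-5)·(6) = 17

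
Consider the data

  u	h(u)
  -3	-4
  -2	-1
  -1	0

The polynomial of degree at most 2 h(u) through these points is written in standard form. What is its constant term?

L_0(u) = (u + 2)(u + 1) / [2] = (1/2)u^2 + (3/2)u + 1
L_1(u) = (u + 3)(u + 1) / [-1] = -u^2 - 4u - 3
L_2(u) = (u + 3)(u + 2) / [2] = (1/2)u^2 + (5/2)u + 3
h(u) = (-4)·L_0 + (-1)·L_1 + 0·L_2
Only the constant term is needed; take it from each L_i and combine:
(-4)·(1) + (-1)·(-3) + 0·(3) = -1

-1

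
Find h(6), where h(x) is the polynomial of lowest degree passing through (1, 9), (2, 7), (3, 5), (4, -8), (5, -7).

69

Evaluate each Lagrange basis at x = 6:
L_0(6) = (4)·(3)·(2)·(1)/[(-1)·(-2)·(-3)·(-4)] = 1
L_1(6) = (5)·(3)·(2)·(1)/[(1)·(-1)·(-2)·(-3)] = -5
L_2(6) = (5)·(4)·(2)·(1)/[(2)·(1)·(-1)·(-2)] = 10
L_3(6) = (5)·(4)·(3)·(1)/[(3)·(2)·(1)·(-1)] = -10
L_4(6) = (5)·(4)·(3)·(2)/[(4)·(3)·(2)·(1)] = 5
Sum: 9·(1) + 7·(-5) + 5·(10) + (-8)·(-10) + (-7)·(5) = 69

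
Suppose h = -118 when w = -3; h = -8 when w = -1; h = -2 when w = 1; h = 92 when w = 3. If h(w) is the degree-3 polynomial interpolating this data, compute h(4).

232

L_0(4) = (5)·(3)·(1)/[(-2)·(-4)·(-6)] = -5/16
L_1(4) = (7)·(3)·(1)/[(2)·(-2)·(-4)] = 21/16
L_2(4) = (7)·(5)·(1)/[(4)·(2)·(-2)] = -35/16
L_3(4) = (7)·(5)·(3)/[(6)·(4)·(2)] = 35/16
Sum: (-118)·(-5/16) + (-8)·(21/16) + (-2)·(-35/16) + 92·(35/16) = 232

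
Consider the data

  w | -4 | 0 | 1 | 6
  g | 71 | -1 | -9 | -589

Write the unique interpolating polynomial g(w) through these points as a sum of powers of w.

Newton's divided differences:
g[-4,0] = (-1 - 71) / (0 - (-4)) = -18
g[0,1] = (-9 - (-1)) / (1 - 0) = -8
g[1,6] = (-589 - (-9)) / (6 - 1) = -116
g[-4,0,1] = (-8 - (-18)) / (1 - (-4)) = 2
g[0,1,6] = (-116 - (-8)) / (6 - 0) = -18
g[-4,0,1,6] = (-18 - 2) / (6 - (-4)) = -2
g(w) = 71 + (-18)·(w + 4) + 2·(w + 4)w + (-2)·(w + 4)w(w - 1)
Expanding: g(w) = -2w^3 - 4w^2 - 2w - 1

g(w) = -2w^3 - 4w^2 - 2w - 1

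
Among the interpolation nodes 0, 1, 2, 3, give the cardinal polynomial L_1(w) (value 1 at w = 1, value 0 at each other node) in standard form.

L_1(w) = (1/2)w^3 - (5/2)w^2 + 3w

L_1(w) = w(w - 2)(w - 3) / [(1)·(-1)·(-2)]
       = (w^3 - 5w^2 + 6w) / (2)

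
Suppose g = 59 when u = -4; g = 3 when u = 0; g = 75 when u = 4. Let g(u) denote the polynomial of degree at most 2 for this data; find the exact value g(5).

Using Newton's divided-difference form:
g[-4,0] = (3 - 59) / (0 - (-4)) = -14
g[0,4] = (75 - 3) / (4 - 0) = 18
g[-4,0,4] = (18 - (-14)) / (4 - (-4)) = 4
g(5) = 59 + (-14)·(9) + 4·(9)·(5) = 113

113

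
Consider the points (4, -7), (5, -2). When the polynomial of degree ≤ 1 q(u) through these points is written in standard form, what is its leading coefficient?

Build the Lagrange basis polynomials:
L_0(u) = (u - 5) / [-1] = -u + 5
L_1(u) = (u - 4) / [1] = u - 4
q(u) = (-7)·L_0 + (-2)·L_1
Only the coefficient of u is needed; take it from each L_i and combine:
(-7)·(-1) + (-2)·(1) = 5

5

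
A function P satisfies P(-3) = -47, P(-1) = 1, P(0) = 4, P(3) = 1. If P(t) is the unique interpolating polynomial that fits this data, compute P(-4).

Using Newton's divided-difference form:
P[-3,-1] = (1 - (-47)) / (-1 - (-3)) = 24
P[-1,0] = (4 - 1) / (0 - (-1)) = 3
P[0,3] = (1 - 4) / (3 - 0) = -1
P[-3,-1,0] = (3 - 24) / (0 - (-3)) = -7
P[-1,0,3] = (-1 - 3) / (3 - (-1)) = -1
P[-3,-1,0,3] = (-1 - (-7)) / (3 - (-3)) = 1
P(-4) = -47 + 24·(-1) + (-7)·(-1)·(-3) + 1·(-1)·(-3)·(-4) = -104

-104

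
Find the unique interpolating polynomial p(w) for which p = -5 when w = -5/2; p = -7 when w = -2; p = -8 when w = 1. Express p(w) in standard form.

p(w) = (22/21)w^2 + (5/7)w - 205/21

Build the Lagrange basis polynomials:
L_0(w) = (w + 2)(w - 1) / [7/4] = (4/7)w^2 + (4/7)w - 8/7
L_1(w) = (w + 5/2)(w - 1) / [-3/2] = -(2/3)w^2 - w + 5/3
L_2(w) = (w + 5/2)(w + 2) / [21/2] = (2/21)w^2 + (3/7)w + 10/21
p(w) = (-5)·L_0 + (-7)·L_1 + (-8)·L_2
  (-5)·L_0(w) = -(20/7)w^2 - (20/7)w + 40/7
  (-7)·L_1(w) = (14/3)w^2 + 7w - 35/3
  (-8)·L_2(w) = -(16/21)w^2 - (24/7)w - 80/21
Adding term by term: (22/21)w^2 + (5/7)w - 205/21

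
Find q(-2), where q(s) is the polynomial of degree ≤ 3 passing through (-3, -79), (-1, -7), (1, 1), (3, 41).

-29

Using Newton's divided-difference form:
q[-3,-1] = (-7 - (-79)) / (-1 - (-3)) = 36
q[-1,1] = (1 - (-7)) / (1 - (-1)) = 4
q[1,3] = (41 - 1) / (3 - 1) = 20
q[-3,-1,1] = (4 - 36) / (1 - (-3)) = -8
q[-1,1,3] = (20 - 4) / (3 - (-1)) = 4
q[-3,-1,1,3] = (4 - (-8)) / (3 - (-3)) = 2
q(-2) = -79 + 36·(1) + (-8)·(1)·(-1) + 2·(1)·(-1)·(-3) = -29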